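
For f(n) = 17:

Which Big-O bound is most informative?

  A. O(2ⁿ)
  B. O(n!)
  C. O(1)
C

f(n) = 17 is O(1).
All listed options are valid Big-O bounds (upper bounds),
but O(1) is the tightest (smallest valid bound).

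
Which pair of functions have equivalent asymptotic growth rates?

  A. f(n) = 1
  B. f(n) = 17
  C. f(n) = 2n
A and B

Examining each function:
  A. 1 is O(1)
  B. 17 is O(1)
  C. 2n is O(n)

Functions A and B both have the same complexity class.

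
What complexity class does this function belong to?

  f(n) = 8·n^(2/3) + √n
O(n^(2/3))

The dominant term in 8·n^(2/3) + √n is 8·n^(2/3), which is Θ(n^(2/3)).
Lower-order terms (√n) are asymptotically negligible.
Constants are absorbed, so the tightest bound is O(n^(2/3)).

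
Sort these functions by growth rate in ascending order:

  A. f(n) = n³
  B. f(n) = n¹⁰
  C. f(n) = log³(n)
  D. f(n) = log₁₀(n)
D < C < A < B

Comparing growth rates:
D = log₁₀(n) is O(log n)
C = log³(n) is O(log³ n)
A = n³ is O(n³)
B = n¹⁰ is O(n¹⁰)

Therefore, the order from slowest to fastest is: D < C < A < B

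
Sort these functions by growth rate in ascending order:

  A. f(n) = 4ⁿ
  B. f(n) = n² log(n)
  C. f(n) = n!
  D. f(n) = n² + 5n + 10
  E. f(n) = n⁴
D < B < E < A < C

Comparing growth rates:
D = n² + 5n + 10 is O(n²)
B = n² log(n) is O(n² log n)
E = n⁴ is O(n⁴)
A = 4ⁿ is O(4ⁿ)
C = n! is O(n!)

Therefore, the order from slowest to fastest is: D < B < E < A < C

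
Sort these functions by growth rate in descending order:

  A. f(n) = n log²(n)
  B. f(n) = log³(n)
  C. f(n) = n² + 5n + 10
C > A > B

Comparing growth rates:
C = n² + 5n + 10 is O(n²)
A = n log²(n) is O(n log² n)
B = log³(n) is O(log³ n)

Therefore, the order from fastest to slowest is: C > A > B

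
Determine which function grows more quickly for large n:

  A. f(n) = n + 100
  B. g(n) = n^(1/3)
A

f(n) = n + 100 is O(n), while g(n) = n^(1/3) is O(n^(1/3)).
Since O(n) grows faster than O(n^(1/3)), f(n) dominates.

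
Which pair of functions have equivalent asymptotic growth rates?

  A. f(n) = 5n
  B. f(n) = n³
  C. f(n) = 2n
A and C

Examining each function:
  A. 5n is O(n)
  B. n³ is O(n³)
  C. 2n is O(n)

Functions A and C both have the same complexity class.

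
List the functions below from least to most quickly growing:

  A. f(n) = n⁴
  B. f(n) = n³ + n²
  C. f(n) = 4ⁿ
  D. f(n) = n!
B < A < C < D

Comparing growth rates:
B = n³ + n² is O(n³)
A = n⁴ is O(n⁴)
C = 4ⁿ is O(4ⁿ)
D = n! is O(n!)

Therefore, the order from slowest to fastest is: B < A < C < D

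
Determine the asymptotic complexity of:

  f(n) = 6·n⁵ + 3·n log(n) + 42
O(n⁵)

The dominant term in 6·n⁵ + 3·n log(n) + 42 is 6·n⁵, which is Θ(n⁵).
Lower-order terms (3·n log(n), 42) are asymptotically negligible.
Constants are absorbed, so the tightest bound is O(n⁵).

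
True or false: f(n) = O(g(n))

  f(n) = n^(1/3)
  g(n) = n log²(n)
True

f(n) = n^(1/3) is O(n^(1/3)), and g(n) = n log²(n) is O(n log² n).
Since O(n^(1/3)) ⊆ O(n log² n) (f grows no faster than g), f(n) = O(g(n)) is true.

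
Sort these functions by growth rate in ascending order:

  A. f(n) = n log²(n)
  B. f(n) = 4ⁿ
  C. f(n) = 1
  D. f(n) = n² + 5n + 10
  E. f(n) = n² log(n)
C < A < D < E < B

Comparing growth rates:
C = 1 is O(1)
A = n log²(n) is O(n log² n)
D = n² + 5n + 10 is O(n²)
E = n² log(n) is O(n² log n)
B = 4ⁿ is O(4ⁿ)

Therefore, the order from slowest to fastest is: C < A < D < E < B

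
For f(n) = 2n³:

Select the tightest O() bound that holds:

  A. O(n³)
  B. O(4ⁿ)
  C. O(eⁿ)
A

f(n) = 2n³ is O(n³).
All listed options are valid Big-O bounds (upper bounds),
but O(n³) is the tightest (smallest valid bound).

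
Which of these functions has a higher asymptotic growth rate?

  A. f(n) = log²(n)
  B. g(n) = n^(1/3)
B

f(n) = log²(n) is O(log² n), while g(n) = n^(1/3) is O(n^(1/3)).
Since O(n^(1/3)) grows faster than O(log² n), g(n) dominates.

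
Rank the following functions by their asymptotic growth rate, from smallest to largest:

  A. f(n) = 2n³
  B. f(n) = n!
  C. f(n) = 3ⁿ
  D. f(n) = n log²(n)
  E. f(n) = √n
E < D < A < C < B

Comparing growth rates:
E = √n is O(√n)
D = n log²(n) is O(n log² n)
A = 2n³ is O(n³)
C = 3ⁿ is O(3ⁿ)
B = n! is O(n!)

Therefore, the order from slowest to fastest is: E < D < A < C < B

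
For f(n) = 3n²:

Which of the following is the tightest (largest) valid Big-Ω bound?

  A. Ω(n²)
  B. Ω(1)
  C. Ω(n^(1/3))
A

f(n) = 3n² is Ω(n²).
All listed options are valid Big-Ω bounds (lower bounds),
but Ω(n²) is the tightest (largest valid bound).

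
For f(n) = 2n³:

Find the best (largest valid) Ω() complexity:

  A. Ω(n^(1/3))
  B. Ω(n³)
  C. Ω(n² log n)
B

f(n) = 2n³ is Ω(n³).
All listed options are valid Big-Ω bounds (lower bounds),
but Ω(n³) is the tightest (largest valid bound).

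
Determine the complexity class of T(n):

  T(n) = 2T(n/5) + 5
Θ(n^log₅(2))

Master Theorem: a = 2, b = 5, f(n) = 5.
Compute the critical exponent d = log₅(2) = 0.431.
Compare f(n) = Θ(1) against n^d:
  k = 0 < d = 0.431, so f(n) = O(n^(d-ε)) — Case 1.
  The recursion cost dominates: T(n) = Θ(n^d) = Θ(n^log₅(2)).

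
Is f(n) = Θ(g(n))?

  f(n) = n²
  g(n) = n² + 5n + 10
True

f(n) = n² and g(n) = n² + 5n + 10 are both O(n²).
Since they have the same asymptotic growth rate, f(n) = Θ(g(n)) is true.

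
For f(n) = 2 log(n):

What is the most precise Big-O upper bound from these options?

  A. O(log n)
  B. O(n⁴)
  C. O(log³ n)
A

f(n) = 2 log(n) is O(log n).
All listed options are valid Big-O bounds (upper bounds),
but O(log n) is the tightest (smallest valid bound).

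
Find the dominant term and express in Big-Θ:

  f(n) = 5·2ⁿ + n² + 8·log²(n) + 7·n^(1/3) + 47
Θ(2ⁿ)

Order the terms by growth rate: 47 ≺ 8·log²(n) ≺ 7·n^(1/3) ≺ n² ≺ 5·2ⁿ.
The fastest-growing term 5·2ⁿ dominates as n → ∞; dropping its constant factor gives Θ(2ⁿ).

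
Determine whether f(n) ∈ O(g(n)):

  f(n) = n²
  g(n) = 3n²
True

f(n) = n² and g(n) = 3n² are both O(n²).
Big-O permits equal growth rates (f ≤ c·g for some c), so f(n) = O(g(n)) is true.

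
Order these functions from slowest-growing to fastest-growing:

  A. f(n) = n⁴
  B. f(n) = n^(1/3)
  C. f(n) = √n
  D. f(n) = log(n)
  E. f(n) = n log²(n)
D < B < C < E < A

Comparing growth rates:
D = log(n) is O(log n)
B = n^(1/3) is O(n^(1/3))
C = √n is O(√n)
E = n log²(n) is O(n log² n)
A = n⁴ is O(n⁴)

Therefore, the order from slowest to fastest is: D < B < C < E < A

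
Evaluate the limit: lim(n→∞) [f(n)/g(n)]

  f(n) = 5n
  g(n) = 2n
5/2

Since 5n and 2n have the same growth rate (O(n)),
the ratio converges to a constant: 5/2.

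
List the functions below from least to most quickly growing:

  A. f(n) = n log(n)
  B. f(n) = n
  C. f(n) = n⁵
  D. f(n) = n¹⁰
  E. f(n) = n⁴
B < A < E < C < D

Comparing growth rates:
B = n is O(n)
A = n log(n) is O(n log n)
E = n⁴ is O(n⁴)
C = n⁵ is O(n⁵)
D = n¹⁰ is O(n¹⁰)

Therefore, the order from slowest to fastest is: B < A < E < C < D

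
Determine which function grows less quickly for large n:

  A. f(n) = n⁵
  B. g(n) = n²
B

f(n) = n⁵ is O(n⁵), while g(n) = n² is O(n²).
Since O(n²) grows slower than O(n⁵), g(n) is dominated.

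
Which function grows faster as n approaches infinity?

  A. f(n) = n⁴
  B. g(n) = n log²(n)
A

f(n) = n⁴ is O(n⁴), while g(n) = n log²(n) is O(n log² n).
Since O(n⁴) grows faster than O(n log² n), f(n) dominates.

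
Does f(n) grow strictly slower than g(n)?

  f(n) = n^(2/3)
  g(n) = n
True

f(n) = n^(2/3) is O(n^(2/3)), and g(n) = n is O(n).
Since O(n^(2/3)) grows strictly slower than O(n), f(n) = o(g(n)) is true.
This means lim(n→∞) f(n)/g(n) = 0.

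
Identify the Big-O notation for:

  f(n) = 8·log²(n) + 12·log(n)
O(log² n)

The dominant term in 8·log²(n) + 12·log(n) is 8·log²(n), which is Θ(log² n).
Lower-order terms (12·log(n)) are asymptotically negligible.
Constants are absorbed, so the tightest bound is O(log² n).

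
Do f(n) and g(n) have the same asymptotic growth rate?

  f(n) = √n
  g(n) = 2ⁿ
False

f(n) = √n is O(√n), and g(n) = 2ⁿ is O(2ⁿ).
Since they have different growth rates, f(n) = Θ(g(n)) is false.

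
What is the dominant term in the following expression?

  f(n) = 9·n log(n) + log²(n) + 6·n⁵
6·n⁵

Looking at each term:
  - 9·n log(n) is O(n log n)
  - log²(n) is O(log² n)
  - 6·n⁵ is O(n⁵)

The term 6·n⁵ (O(n⁵)) grows fastest and dominates all others.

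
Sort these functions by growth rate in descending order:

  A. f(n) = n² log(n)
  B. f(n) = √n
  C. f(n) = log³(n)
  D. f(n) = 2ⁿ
D > A > B > C

Comparing growth rates:
D = 2ⁿ is O(2ⁿ)
A = n² log(n) is O(n² log n)
B = √n is O(√n)
C = log³(n) is O(log³ n)

Therefore, the order from fastest to slowest is: D > A > B > C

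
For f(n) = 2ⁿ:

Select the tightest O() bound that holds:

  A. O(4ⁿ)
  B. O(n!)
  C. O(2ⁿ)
C

f(n) = 2ⁿ is O(2ⁿ).
All listed options are valid Big-O bounds (upper bounds),
but O(2ⁿ) is the tightest (smallest valid bound).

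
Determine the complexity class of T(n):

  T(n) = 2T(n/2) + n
Θ(n log n)

Master Theorem: a = 2, b = 2, f(n) = n.
Compute the critical exponent d = log₂(2) = 1.
Compare f(n) = Θ(n) against n^d:
  k = 1 = d, so f(n) = Θ(n^d) — Case 2.
  Work is balanced across levels: T(n) = Θ(n^d log n) = Θ(n log n).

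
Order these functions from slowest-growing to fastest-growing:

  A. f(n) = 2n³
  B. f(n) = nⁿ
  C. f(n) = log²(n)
C < A < B

Comparing growth rates:
C = log²(n) is O(log² n)
A = 2n³ is O(n³)
B = nⁿ is O(nⁿ)

Therefore, the order from slowest to fastest is: C < A < B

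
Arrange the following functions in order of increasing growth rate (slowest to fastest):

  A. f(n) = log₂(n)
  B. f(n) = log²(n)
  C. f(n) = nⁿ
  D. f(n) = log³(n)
A < B < D < C

Comparing growth rates:
A = log₂(n) is O(log n)
B = log²(n) is O(log² n)
D = log³(n) is O(log³ n)
C = nⁿ is O(nⁿ)

Therefore, the order from slowest to fastest is: A < B < D < C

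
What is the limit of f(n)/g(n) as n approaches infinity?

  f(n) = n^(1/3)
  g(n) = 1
∞

Since n^(1/3) (O(n^(1/3))) grows faster than 1 (O(1)),
the ratio f(n)/g(n) → ∞ as n → ∞.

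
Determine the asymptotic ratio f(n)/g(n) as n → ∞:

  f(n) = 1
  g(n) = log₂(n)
0

Since 1 (O(1)) grows slower than log₂(n) (O(log n)),
the ratio f(n)/g(n) → 0 as n → ∞.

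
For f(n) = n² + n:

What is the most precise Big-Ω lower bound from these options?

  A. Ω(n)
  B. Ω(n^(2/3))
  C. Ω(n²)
C

f(n) = n² + n is Ω(n²).
All listed options are valid Big-Ω bounds (lower bounds),
but Ω(n²) is the tightest (largest valid bound).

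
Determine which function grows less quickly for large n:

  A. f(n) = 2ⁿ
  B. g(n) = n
B

f(n) = 2ⁿ is O(2ⁿ), while g(n) = n is O(n).
Since O(n) grows slower than O(2ⁿ), g(n) is dominated.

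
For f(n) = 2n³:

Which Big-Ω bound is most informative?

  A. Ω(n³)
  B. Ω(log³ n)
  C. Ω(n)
A

f(n) = 2n³ is Ω(n³).
All listed options are valid Big-Ω bounds (lower bounds),
but Ω(n³) is the tightest (largest valid bound).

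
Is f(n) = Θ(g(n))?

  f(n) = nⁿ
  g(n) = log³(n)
False

f(n) = nⁿ is O(nⁿ), and g(n) = log³(n) is O(log³ n).
Since they have different growth rates, f(n) = Θ(g(n)) is false.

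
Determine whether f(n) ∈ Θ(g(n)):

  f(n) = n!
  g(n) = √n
False

f(n) = n! is O(n!), and g(n) = √n is O(√n).
Since they have different growth rates, f(n) = Θ(g(n)) is false.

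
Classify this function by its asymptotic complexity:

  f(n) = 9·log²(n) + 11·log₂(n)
O(log² n)

The dominant term in 9·log²(n) + 11·log₂(n) is 9·log²(n), which is Θ(log² n).
Lower-order terms (11·log₂(n)) are asymptotically negligible.
Constants are absorbed, so the tightest bound is O(log² n).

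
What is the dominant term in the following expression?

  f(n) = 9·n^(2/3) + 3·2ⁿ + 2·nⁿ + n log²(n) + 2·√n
2·nⁿ

Looking at each term:
  - 9·n^(2/3) is O(n^(2/3))
  - 3·2ⁿ is O(2ⁿ)
  - 2·nⁿ is O(nⁿ)
  - n log²(n) is O(n log² n)
  - 2·√n is O(√n)

The term 2·nⁿ (O(nⁿ)) grows fastest and dominates all others.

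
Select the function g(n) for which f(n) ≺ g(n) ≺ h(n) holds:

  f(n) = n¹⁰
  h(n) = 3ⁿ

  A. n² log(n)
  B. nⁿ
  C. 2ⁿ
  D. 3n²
C

We need g(n) with n¹⁰ = o(g(n)) and g(n) = o(3ⁿ), i.e. O(n¹⁰) ≺ g ≺ O(3ⁿ).
Check each option:
  A. n² log(n) — O(n² log n) does not grow strictly faster than f(n)
  B. nⁿ — O(nⁿ) does not grow strictly slower than h(n)
  C. 2ⁿ — O(2ⁿ) is strictly between O(n¹⁰) and O(3ⁿ) ✓
  D. 3n² — O(n²) does not grow strictly faster than f(n)

Only option C (2ⁿ) lies strictly between.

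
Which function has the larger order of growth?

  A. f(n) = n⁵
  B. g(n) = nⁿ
B

f(n) = n⁵ is O(n⁵), while g(n) = nⁿ is O(nⁿ).
Since O(nⁿ) grows faster than O(n⁵), g(n) dominates.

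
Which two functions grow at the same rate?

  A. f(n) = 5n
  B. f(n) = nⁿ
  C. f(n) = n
A and C

Examining each function:
  A. 5n is O(n)
  B. nⁿ is O(nⁿ)
  C. n is O(n)

Functions A and C both have the same complexity class.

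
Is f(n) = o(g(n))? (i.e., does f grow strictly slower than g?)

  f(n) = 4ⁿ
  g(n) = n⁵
False

f(n) = 4ⁿ is O(4ⁿ), and g(n) = n⁵ is O(n⁵).
Since O(4ⁿ) grows faster than or equal to O(n⁵), f(n) = o(g(n)) is false.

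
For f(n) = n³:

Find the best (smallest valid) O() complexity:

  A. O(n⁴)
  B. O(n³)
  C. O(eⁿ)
B

f(n) = n³ is O(n³).
All listed options are valid Big-O bounds (upper bounds),
but O(n³) is the tightest (smallest valid bound).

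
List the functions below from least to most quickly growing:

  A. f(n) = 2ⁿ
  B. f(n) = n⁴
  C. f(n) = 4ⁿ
B < A < C

Comparing growth rates:
B = n⁴ is O(n⁴)
A = 2ⁿ is O(2ⁿ)
C = 4ⁿ is O(4ⁿ)

Therefore, the order from slowest to fastest is: B < A < C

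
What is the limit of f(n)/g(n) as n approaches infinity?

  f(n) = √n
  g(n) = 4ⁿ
0

Since √n (O(√n)) grows slower than 4ⁿ (O(4ⁿ)),
the ratio f(n)/g(n) → 0 as n → ∞.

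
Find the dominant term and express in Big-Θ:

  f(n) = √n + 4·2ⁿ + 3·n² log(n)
Θ(2ⁿ)

Order the terms by growth rate: √n ≺ 3·n² log(n) ≺ 4·2ⁿ.
The fastest-growing term 4·2ⁿ dominates as n → ∞; dropping its constant factor gives Θ(2ⁿ).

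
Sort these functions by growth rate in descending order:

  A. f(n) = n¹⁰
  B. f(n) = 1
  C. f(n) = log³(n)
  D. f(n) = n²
A > D > C > B

Comparing growth rates:
A = n¹⁰ is O(n¹⁰)
D = n² is O(n²)
C = log³(n) is O(log³ n)
B = 1 is O(1)

Therefore, the order from fastest to slowest is: A > D > C > B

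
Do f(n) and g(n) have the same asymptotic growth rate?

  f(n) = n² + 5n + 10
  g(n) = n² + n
True

f(n) = n² + 5n + 10 and g(n) = n² + n are both O(n²).
Since they have the same asymptotic growth rate, f(n) = Θ(g(n)) is true.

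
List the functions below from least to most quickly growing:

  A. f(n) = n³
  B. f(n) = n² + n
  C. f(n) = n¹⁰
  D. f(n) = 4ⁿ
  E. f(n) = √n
E < B < A < C < D

Comparing growth rates:
E = √n is O(√n)
B = n² + n is O(n²)
A = n³ is O(n³)
C = n¹⁰ is O(n¹⁰)
D = 4ⁿ is O(4ⁿ)

Therefore, the order from slowest to fastest is: E < B < A < C < D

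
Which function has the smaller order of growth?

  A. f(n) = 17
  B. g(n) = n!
A

f(n) = 17 is O(1), while g(n) = n! is O(n!).
Since O(1) grows slower than O(n!), f(n) is dominated.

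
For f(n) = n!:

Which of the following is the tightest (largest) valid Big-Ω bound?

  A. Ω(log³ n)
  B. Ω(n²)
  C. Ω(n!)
C

f(n) = n! is Ω(n!).
All listed options are valid Big-Ω bounds (lower bounds),
but Ω(n!) is the tightest (largest valid bound).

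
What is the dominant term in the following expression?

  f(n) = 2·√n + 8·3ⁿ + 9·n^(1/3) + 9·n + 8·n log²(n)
8·3ⁿ

Looking at each term:
  - 2·√n is O(√n)
  - 8·3ⁿ is O(3ⁿ)
  - 9·n^(1/3) is O(n^(1/3))
  - 9·n is O(n)
  - 8·n log²(n) is O(n log² n)

The term 8·3ⁿ (O(3ⁿ)) grows fastest and dominates all others.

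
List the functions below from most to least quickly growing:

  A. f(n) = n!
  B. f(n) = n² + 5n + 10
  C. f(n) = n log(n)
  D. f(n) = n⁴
A > D > B > C

Comparing growth rates:
A = n! is O(n!)
D = n⁴ is O(n⁴)
B = n² + 5n + 10 is O(n²)
C = n log(n) is O(n log n)

Therefore, the order from fastest to slowest is: A > D > B > C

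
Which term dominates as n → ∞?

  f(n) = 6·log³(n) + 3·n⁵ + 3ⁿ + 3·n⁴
3ⁿ

Looking at each term:
  - 6·log³(n) is O(log³ n)
  - 3·n⁵ is O(n⁵)
  - 3ⁿ is O(3ⁿ)
  - 3·n⁴ is O(n⁴)

The term 3ⁿ (O(3ⁿ)) grows fastest and dominates all others.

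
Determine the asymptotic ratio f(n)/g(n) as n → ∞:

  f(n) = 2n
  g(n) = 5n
2/5

Since 2n and 5n have the same growth rate (O(n)),
the ratio converges to a constant: 2/5.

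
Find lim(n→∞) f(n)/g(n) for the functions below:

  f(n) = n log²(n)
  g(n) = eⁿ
0

Since n log²(n) (O(n log² n)) grows slower than eⁿ (O(eⁿ)),
the ratio f(n)/g(n) → 0 as n → ∞.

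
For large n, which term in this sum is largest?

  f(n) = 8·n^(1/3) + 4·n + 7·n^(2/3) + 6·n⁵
6·n⁵

Looking at each term:
  - 8·n^(1/3) is O(n^(1/3))
  - 4·n is O(n)
  - 7·n^(2/3) is O(n^(2/3))
  - 6·n⁵ is O(n⁵)

The term 6·n⁵ (O(n⁵)) grows fastest and dominates all others.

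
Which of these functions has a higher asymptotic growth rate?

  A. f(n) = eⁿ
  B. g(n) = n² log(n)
A

f(n) = eⁿ is O(eⁿ), while g(n) = n² log(n) is O(n² log n).
Since O(eⁿ) grows faster than O(n² log n), f(n) dominates.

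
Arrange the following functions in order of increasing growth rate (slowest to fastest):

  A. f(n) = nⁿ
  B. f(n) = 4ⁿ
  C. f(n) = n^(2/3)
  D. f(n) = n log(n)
C < D < B < A

Comparing growth rates:
C = n^(2/3) is O(n^(2/3))
D = n log(n) is O(n log n)
B = 4ⁿ is O(4ⁿ)
A = nⁿ is O(nⁿ)

Therefore, the order from slowest to fastest is: C < D < B < A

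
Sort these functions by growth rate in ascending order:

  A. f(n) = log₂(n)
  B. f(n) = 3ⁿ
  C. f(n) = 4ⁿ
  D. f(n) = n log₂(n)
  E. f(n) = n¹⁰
A < D < E < B < C

Comparing growth rates:
A = log₂(n) is O(log n)
D = n log₂(n) is O(n log n)
E = n¹⁰ is O(n¹⁰)
B = 3ⁿ is O(3ⁿ)
C = 4ⁿ is O(4ⁿ)

Therefore, the order from slowest to fastest is: A < D < E < B < C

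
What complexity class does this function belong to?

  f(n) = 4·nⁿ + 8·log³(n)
O(nⁿ)

The dominant term in 4·nⁿ + 8·log³(n) is 4·nⁿ, which is Θ(nⁿ).
Lower-order terms (8·log³(n)) are asymptotically negligible.
Constants are absorbed, so the tightest bound is O(nⁿ).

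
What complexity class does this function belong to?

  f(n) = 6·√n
O(√n)

The dominant term in 6·√n is 6·√n, which is Θ(√n).
Constants are absorbed, so the tightest bound is O(√n).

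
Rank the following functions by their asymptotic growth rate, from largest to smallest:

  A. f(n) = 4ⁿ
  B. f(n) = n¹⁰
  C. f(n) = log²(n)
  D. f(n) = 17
A > B > C > D

Comparing growth rates:
A = 4ⁿ is O(4ⁿ)
B = n¹⁰ is O(n¹⁰)
C = log²(n) is O(log² n)
D = 17 is O(1)

Therefore, the order from fastest to slowest is: A > B > C > D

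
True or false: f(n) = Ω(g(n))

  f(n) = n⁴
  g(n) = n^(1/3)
True

f(n) = n⁴ is O(n⁴), and g(n) = n^(1/3) is O(n^(1/3)).
Since O(n⁴) grows at least as fast as O(n^(1/3)), f(n) = Ω(g(n)) is true.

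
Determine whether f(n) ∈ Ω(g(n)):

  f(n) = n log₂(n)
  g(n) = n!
False

f(n) = n log₂(n) is O(n log n), and g(n) = n! is O(n!).
Since O(n log n) grows slower than O(n!), f(n) = Ω(g(n)) is false.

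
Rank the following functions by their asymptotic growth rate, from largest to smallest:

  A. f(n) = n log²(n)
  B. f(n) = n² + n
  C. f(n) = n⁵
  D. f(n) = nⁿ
D > C > B > A

Comparing growth rates:
D = nⁿ is O(nⁿ)
C = n⁵ is O(n⁵)
B = n² + n is O(n²)
A = n log²(n) is O(n log² n)

Therefore, the order from fastest to slowest is: D > C > B > A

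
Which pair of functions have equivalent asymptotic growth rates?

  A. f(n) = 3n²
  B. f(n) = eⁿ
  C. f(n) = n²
A and C

Examining each function:
  A. 3n² is O(n²)
  B. eⁿ is O(eⁿ)
  C. n² is O(n²)

Functions A and C both have the same complexity class.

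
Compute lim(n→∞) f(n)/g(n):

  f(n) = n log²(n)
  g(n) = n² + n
0

Since n log²(n) (O(n log² n)) grows slower than n² + n (O(n²)),
the ratio f(n)/g(n) → 0 as n → ∞.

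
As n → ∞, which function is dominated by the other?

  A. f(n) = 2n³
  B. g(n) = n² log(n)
B

f(n) = 2n³ is O(n³), while g(n) = n² log(n) is O(n² log n).
Since O(n² log n) grows slower than O(n³), g(n) is dominated.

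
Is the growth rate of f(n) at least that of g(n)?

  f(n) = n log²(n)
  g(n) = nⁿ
False

f(n) = n log²(n) is O(n log² n), and g(n) = nⁿ is O(nⁿ).
Since O(n log² n) grows slower than O(nⁿ), f(n) = Ω(g(n)) is false.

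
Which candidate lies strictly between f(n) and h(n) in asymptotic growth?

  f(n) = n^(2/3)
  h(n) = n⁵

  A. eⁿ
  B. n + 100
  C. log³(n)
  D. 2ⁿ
B

We need g(n) with n^(2/3) = o(g(n)) and g(n) = o(n⁵), i.e. O(n^(2/3)) ≺ g ≺ O(n⁵).
Check each option:
  A. eⁿ — O(eⁿ) does not grow strictly slower than h(n)
  B. n + 100 — O(n) is strictly between O(n^(2/3)) and O(n⁵) ✓
  C. log³(n) — O(log³ n) does not grow strictly faster than f(n)
  D. 2ⁿ — O(2ⁿ) does not grow strictly slower than h(n)

Only option B (n + 100) lies strictly between.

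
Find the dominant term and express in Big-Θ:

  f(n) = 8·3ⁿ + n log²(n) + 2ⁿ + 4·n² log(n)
Θ(3ⁿ)

Order the terms by growth rate: n log²(n) ≺ 4·n² log(n) ≺ 2ⁿ ≺ 8·3ⁿ.
The fastest-growing term 8·3ⁿ dominates as n → ∞; dropping its constant factor gives Θ(3ⁿ).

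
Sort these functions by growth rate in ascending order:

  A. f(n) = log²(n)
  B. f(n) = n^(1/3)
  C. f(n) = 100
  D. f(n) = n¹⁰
C < A < B < D

Comparing growth rates:
C = 100 is O(1)
A = log²(n) is O(log² n)
B = n^(1/3) is O(n^(1/3))
D = n¹⁰ is O(n¹⁰)

Therefore, the order from slowest to fastest is: C < A < B < D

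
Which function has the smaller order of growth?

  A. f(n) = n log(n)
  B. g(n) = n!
A

f(n) = n log(n) is O(n log n), while g(n) = n! is O(n!).
Since O(n log n) grows slower than O(n!), f(n) is dominated.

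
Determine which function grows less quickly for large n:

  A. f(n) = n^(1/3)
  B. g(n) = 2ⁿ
A

f(n) = n^(1/3) is O(n^(1/3)), while g(n) = 2ⁿ is O(2ⁿ).
Since O(n^(1/3)) grows slower than O(2ⁿ), f(n) is dominated.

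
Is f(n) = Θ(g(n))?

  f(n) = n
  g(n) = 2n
True

f(n) = n and g(n) = 2n are both O(n).
Since they have the same asymptotic growth rate, f(n) = Θ(g(n)) is true.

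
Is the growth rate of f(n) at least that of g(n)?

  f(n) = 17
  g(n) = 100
True

f(n) = 17 and g(n) = 100 are both O(1).
Big-Ω permits equal growth rates (f ≥ c·g for some c > 0), so f(n) = Ω(g(n)) is true.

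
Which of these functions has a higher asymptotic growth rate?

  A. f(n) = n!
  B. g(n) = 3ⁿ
A

f(n) = n! is O(n!), while g(n) = 3ⁿ is O(3ⁿ).
Since O(n!) grows faster than O(3ⁿ), f(n) dominates.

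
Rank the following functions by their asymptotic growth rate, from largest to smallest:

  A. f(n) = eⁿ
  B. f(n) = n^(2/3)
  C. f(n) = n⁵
A > C > B

Comparing growth rates:
A = eⁿ is O(eⁿ)
C = n⁵ is O(n⁵)
B = n^(2/3) is O(n^(2/3))

Therefore, the order from fastest to slowest is: A > C > B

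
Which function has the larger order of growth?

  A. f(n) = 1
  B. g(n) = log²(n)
B

f(n) = 1 is O(1), while g(n) = log²(n) is O(log² n).
Since O(log² n) grows faster than O(1), g(n) dominates.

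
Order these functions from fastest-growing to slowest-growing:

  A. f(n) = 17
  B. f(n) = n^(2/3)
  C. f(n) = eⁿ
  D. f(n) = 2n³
C > D > B > A

Comparing growth rates:
C = eⁿ is O(eⁿ)
D = 2n³ is O(n³)
B = n^(2/3) is O(n^(2/3))
A = 17 is O(1)

Therefore, the order from fastest to slowest is: C > D > B > A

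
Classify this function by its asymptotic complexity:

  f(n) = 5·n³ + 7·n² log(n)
O(n³)

The dominant term in 5·n³ + 7·n² log(n) is 5·n³, which is Θ(n³).
Lower-order terms (7·n² log(n)) are asymptotically negligible.
Constants are absorbed, so the tightest bound is O(n³).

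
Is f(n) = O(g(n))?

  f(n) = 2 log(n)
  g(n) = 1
False

f(n) = 2 log(n) is O(log n), and g(n) = 1 is O(1).
Since O(log n) grows faster than O(1), f(n) = O(g(n)) is false.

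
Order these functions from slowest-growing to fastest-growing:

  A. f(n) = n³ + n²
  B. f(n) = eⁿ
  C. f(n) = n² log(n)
C < A < B

Comparing growth rates:
C = n² log(n) is O(n² log n)
A = n³ + n² is O(n³)
B = eⁿ is O(eⁿ)

Therefore, the order from slowest to fastest is: C < A < B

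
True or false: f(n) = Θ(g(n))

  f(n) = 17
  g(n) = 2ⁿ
False

f(n) = 17 is O(1), and g(n) = 2ⁿ is O(2ⁿ).
Since they have different growth rates, f(n) = Θ(g(n)) is false.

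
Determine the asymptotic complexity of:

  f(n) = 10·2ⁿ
O(2ⁿ)

The dominant term in 10·2ⁿ is 10·2ⁿ, which is Θ(2ⁿ).
Constants are absorbed, so the tightest bound is O(2ⁿ).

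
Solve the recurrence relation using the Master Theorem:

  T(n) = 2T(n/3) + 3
Θ(n^log₃(2))

Master Theorem: a = 2, b = 3, f(n) = 3.
Compute the critical exponent d = log₃(2) = 0.631.
Compare f(n) = Θ(1) against n^d:
  k = 0 < d = 0.631, so f(n) = O(n^(d-ε)) — Case 1.
  The recursion cost dominates: T(n) = Θ(n^d) = Θ(n^log₃(2)).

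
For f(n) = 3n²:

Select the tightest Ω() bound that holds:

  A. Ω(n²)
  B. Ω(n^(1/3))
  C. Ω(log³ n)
A

f(n) = 3n² is Ω(n²).
All listed options are valid Big-Ω bounds (lower bounds),
but Ω(n²) is the tightest (largest valid bound).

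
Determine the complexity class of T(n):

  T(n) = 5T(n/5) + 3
Θ(n)

Master Theorem: a = 5, b = 5, f(n) = 3.
Compute the critical exponent d = log₅(5) = 1.
Compare f(n) = Θ(1) against n^d:
  k = 0 < d = 1, so f(n) = O(n^(d-ε)) — Case 1.
  The recursion cost dominates: T(n) = Θ(n^d) = Θ(n).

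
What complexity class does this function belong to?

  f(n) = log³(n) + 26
O(log³ n)

The dominant term in log³(n) + 26 is log³(n), which is Θ(log³ n).
Lower-order terms (26) are asymptotically negligible.
Constants are absorbed, so the tightest bound is O(log³ n).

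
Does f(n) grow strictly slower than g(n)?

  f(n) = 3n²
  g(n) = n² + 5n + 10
False

f(n) = 3n² is O(n²), and g(n) = n² + 5n + 10 is O(n²).
Since they have the same growth rate, f(n) = o(g(n)) is false.
(f = o(g) requires f to grow strictly slower, not equal.)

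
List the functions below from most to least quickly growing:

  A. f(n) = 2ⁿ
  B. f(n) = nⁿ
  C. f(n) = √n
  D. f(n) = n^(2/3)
B > A > D > C

Comparing growth rates:
B = nⁿ is O(nⁿ)
A = 2ⁿ is O(2ⁿ)
D = n^(2/3) is O(n^(2/3))
C = √n is O(√n)

Therefore, the order from fastest to slowest is: B > A > D > C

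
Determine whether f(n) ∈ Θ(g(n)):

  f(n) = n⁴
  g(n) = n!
False

f(n) = n⁴ is O(n⁴), and g(n) = n! is O(n!).
Since they have different growth rates, f(n) = Θ(g(n)) is false.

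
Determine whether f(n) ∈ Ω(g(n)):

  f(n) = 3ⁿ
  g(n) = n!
False

f(n) = 3ⁿ is O(3ⁿ), and g(n) = n! is O(n!).
Since O(3ⁿ) grows slower than O(n!), f(n) = Ω(g(n)) is false.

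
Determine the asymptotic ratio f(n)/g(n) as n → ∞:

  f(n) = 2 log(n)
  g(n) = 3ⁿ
0

Since 2 log(n) (O(log n)) grows slower than 3ⁿ (O(3ⁿ)),
the ratio f(n)/g(n) → 0 as n → ∞.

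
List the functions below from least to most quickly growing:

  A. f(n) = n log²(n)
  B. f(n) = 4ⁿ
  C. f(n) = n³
A < C < B

Comparing growth rates:
A = n log²(n) is O(n log² n)
C = n³ is O(n³)
B = 4ⁿ is O(4ⁿ)

Therefore, the order from slowest to fastest is: A < C < B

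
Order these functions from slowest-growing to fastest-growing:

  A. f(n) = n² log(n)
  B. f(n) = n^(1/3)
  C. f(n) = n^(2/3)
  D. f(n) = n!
B < C < A < D

Comparing growth rates:
B = n^(1/3) is O(n^(1/3))
C = n^(2/3) is O(n^(2/3))
A = n² log(n) is O(n² log n)
D = n! is O(n!)

Therefore, the order from slowest to fastest is: B < C < A < D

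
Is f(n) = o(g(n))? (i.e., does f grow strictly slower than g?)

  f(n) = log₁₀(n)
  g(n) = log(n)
False

f(n) = log₁₀(n) is O(log n), and g(n) = log(n) is O(log n).
Since they have the same growth rate, f(n) = o(g(n)) is false.
(f = o(g) requires f to grow strictly slower, not equal.)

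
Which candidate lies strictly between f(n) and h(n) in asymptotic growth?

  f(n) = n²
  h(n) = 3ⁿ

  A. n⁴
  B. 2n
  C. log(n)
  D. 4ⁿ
A

We need g(n) with n² = o(g(n)) and g(n) = o(3ⁿ), i.e. O(n²) ≺ g ≺ O(3ⁿ).
Check each option:
  A. n⁴ — O(n⁴) is strictly between O(n²) and O(3ⁿ) ✓
  B. 2n — O(n) does not grow strictly faster than f(n)
  C. log(n) — O(log n) does not grow strictly faster than f(n)
  D. 4ⁿ — O(4ⁿ) does not grow strictly slower than h(n)

Only option A (n⁴) lies strictly between.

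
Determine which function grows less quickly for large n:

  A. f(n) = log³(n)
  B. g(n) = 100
B

f(n) = log³(n) is O(log³ n), while g(n) = 100 is O(1).
Since O(1) grows slower than O(log³ n), g(n) is dominated.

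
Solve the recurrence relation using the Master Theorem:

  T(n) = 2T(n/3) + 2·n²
Θ(n²)

Master Theorem: a = 2, b = 3, f(n) = 2·n².
Compute the critical exponent d = log₃(2) = 0.631.
Compare f(n) = Θ(n²) against n^d:
  k = 2 > d = 0.631, so f(n) = Ω(n^(d+ε)) — Case 3.
  Regularity: a·(n/b)^2/n^2 = a/b^2 = 2/9 < 1 ✓.
  The top-level work dominates: T(n) = Θ(f(n)) = Θ(n²).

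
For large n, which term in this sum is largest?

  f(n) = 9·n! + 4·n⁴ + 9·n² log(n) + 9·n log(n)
9·n!

Looking at each term:
  - 9·n! is O(n!)
  - 4·n⁴ is O(n⁴)
  - 9·n² log(n) is O(n² log n)
  - 9·n log(n) is O(n log n)

The term 9·n! (O(n!)) grows fastest and dominates all others.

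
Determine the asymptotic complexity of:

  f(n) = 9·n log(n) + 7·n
O(n log n)

The dominant term in 9·n log(n) + 7·n is 9·n log(n), which is Θ(n log n).
Lower-order terms (7·n) are asymptotically negligible.
Constants are absorbed, so the tightest bound is O(n log n).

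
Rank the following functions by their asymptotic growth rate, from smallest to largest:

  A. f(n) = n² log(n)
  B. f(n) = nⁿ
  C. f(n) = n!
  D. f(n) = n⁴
A < D < C < B

Comparing growth rates:
A = n² log(n) is O(n² log n)
D = n⁴ is O(n⁴)
C = n! is O(n!)
B = nⁿ is O(nⁿ)

Therefore, the order from slowest to fastest is: A < D < C < B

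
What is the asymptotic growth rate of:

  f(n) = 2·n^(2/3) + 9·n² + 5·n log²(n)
Θ(n²)

Order the terms by growth rate: 2·n^(2/3) ≺ 5·n log²(n) ≺ 9·n².
The fastest-growing term 9·n² dominates as n → ∞; dropping its constant factor gives Θ(n²).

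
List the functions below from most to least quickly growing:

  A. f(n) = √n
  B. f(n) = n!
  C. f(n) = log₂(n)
B > A > C

Comparing growth rates:
B = n! is O(n!)
A = √n is O(√n)
C = log₂(n) is O(log n)

Therefore, the order from fastest to slowest is: B > A > C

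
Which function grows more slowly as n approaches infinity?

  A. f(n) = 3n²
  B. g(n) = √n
B

f(n) = 3n² is O(n²), while g(n) = √n is O(√n).
Since O(√n) grows slower than O(n²), g(n) is dominated.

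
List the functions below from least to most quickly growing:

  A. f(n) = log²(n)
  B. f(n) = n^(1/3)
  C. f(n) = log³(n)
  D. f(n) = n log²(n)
A < C < B < D

Comparing growth rates:
A = log²(n) is O(log² n)
C = log³(n) is O(log³ n)
B = n^(1/3) is O(n^(1/3))
D = n log²(n) is O(n log² n)

Therefore, the order from slowest to fastest is: A < C < B < D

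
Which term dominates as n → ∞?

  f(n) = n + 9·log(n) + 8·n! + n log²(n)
8·n!

Looking at each term:
  - n is O(n)
  - 9·log(n) is O(log n)
  - 8·n! is O(n!)
  - n log²(n) is O(n log² n)

The term 8·n! (O(n!)) grows fastest and dominates all others.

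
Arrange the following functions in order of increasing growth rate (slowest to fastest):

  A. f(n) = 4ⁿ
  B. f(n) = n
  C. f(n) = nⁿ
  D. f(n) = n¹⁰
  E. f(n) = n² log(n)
B < E < D < A < C

Comparing growth rates:
B = n is O(n)
E = n² log(n) is O(n² log n)
D = n¹⁰ is O(n¹⁰)
A = 4ⁿ is O(4ⁿ)
C = nⁿ is O(nⁿ)

Therefore, the order from slowest to fastest is: B < E < D < A < C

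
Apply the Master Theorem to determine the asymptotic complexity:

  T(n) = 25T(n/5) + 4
Θ(n²)

Master Theorem: a = 25, b = 5, f(n) = 4.
Compute the critical exponent d = log₅(25) = 2.
Compare f(n) = Θ(1) against n^d:
  k = 0 < d = 2, so f(n) = O(n^(d-ε)) — Case 1.
  The recursion cost dominates: T(n) = Θ(n^d) = Θ(n²).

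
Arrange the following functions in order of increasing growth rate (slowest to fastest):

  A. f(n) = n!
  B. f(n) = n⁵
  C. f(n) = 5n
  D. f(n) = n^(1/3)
D < C < B < A

Comparing growth rates:
D = n^(1/3) is O(n^(1/3))
C = 5n is O(n)
B = n⁵ is O(n⁵)
A = n! is O(n!)

Therefore, the order from slowest to fastest is: D < C < B < A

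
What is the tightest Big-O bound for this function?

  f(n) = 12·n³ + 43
O(n³)

The dominant term in 12·n³ + 43 is 12·n³, which is Θ(n³).
Lower-order terms (43) are asymptotically negligible.
Constants are absorbed, so the tightest bound is O(n³).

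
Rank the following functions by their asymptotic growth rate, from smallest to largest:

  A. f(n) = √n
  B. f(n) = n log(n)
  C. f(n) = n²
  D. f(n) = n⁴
A < B < C < D

Comparing growth rates:
A = √n is O(√n)
B = n log(n) is O(n log n)
C = n² is O(n²)
D = n⁴ is O(n⁴)

Therefore, the order from slowest to fastest is: A < B < C < D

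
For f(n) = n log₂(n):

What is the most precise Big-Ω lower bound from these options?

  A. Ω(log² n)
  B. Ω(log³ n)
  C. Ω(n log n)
C

f(n) = n log₂(n) is Ω(n log n).
All listed options are valid Big-Ω bounds (lower bounds),
but Ω(n log n) is the tightest (largest valid bound).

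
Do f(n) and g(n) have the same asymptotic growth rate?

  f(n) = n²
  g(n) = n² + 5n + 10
True

f(n) = n² and g(n) = n² + 5n + 10 are both O(n²).
Since they have the same asymptotic growth rate, f(n) = Θ(g(n)) is true.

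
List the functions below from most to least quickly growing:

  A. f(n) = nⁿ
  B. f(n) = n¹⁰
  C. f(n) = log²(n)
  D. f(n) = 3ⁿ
A > D > B > C

Comparing growth rates:
A = nⁿ is O(nⁿ)
D = 3ⁿ is O(3ⁿ)
B = n¹⁰ is O(n¹⁰)
C = log²(n) is O(log² n)

Therefore, the order from fastest to slowest is: A > D > B > C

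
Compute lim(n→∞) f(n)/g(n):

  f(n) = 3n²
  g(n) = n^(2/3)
∞

Since 3n² (O(n²)) grows faster than n^(2/3) (O(n^(2/3))),
the ratio f(n)/g(n) → ∞ as n → ∞.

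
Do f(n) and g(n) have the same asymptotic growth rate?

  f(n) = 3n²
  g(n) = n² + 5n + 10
True

f(n) = 3n² and g(n) = n² + 5n + 10 are both O(n²).
Since they have the same asymptotic growth rate, f(n) = Θ(g(n)) is true.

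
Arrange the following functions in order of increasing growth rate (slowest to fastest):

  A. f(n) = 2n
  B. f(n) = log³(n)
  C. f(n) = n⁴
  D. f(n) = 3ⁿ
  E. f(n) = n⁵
B < A < C < E < D

Comparing growth rates:
B = log³(n) is O(log³ n)
A = 2n is O(n)
C = n⁴ is O(n⁴)
E = n⁵ is O(n⁵)
D = 3ⁿ is O(3ⁿ)

Therefore, the order from slowest to fastest is: B < A < C < E < D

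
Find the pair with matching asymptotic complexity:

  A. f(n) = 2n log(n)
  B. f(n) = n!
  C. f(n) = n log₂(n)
A and C

Examining each function:
  A. 2n log(n) is O(n log n)
  B. n! is O(n!)
  C. n log₂(n) is O(n log n)

Functions A and C both have the same complexity class.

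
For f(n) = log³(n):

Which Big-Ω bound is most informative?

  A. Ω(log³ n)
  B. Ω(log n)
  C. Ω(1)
A

f(n) = log³(n) is Ω(log³ n).
All listed options are valid Big-Ω bounds (lower bounds),
but Ω(log³ n) is the tightest (largest valid bound).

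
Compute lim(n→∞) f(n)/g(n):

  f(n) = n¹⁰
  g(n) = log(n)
∞

Since n¹⁰ (O(n¹⁰)) grows faster than log(n) (O(log n)),
the ratio f(n)/g(n) → ∞ as n → ∞.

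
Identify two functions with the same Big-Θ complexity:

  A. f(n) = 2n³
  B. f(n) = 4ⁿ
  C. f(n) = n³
A and C

Examining each function:
  A. 2n³ is O(n³)
  B. 4ⁿ is O(4ⁿ)
  C. n³ is O(n³)

Functions A and C both have the same complexity class.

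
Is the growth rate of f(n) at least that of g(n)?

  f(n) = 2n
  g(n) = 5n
True

f(n) = 2n and g(n) = 5n are both O(n).
Big-Ω permits equal growth rates (f ≥ c·g for some c > 0), so f(n) = Ω(g(n)) is true.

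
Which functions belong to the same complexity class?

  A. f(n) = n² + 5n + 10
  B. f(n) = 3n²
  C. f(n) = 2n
A and B

Examining each function:
  A. n² + 5n + 10 is O(n²)
  B. 3n² is O(n²)
  C. 2n is O(n)

Functions A and B both have the same complexity class.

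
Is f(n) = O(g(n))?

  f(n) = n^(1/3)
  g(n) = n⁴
True

f(n) = n^(1/3) is O(n^(1/3)), and g(n) = n⁴ is O(n⁴).
Since O(n^(1/3)) ⊆ O(n⁴) (f grows no faster than g), f(n) = O(g(n)) is true.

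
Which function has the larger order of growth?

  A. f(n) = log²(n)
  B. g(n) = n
B

f(n) = log²(n) is O(log² n), while g(n) = n is O(n).
Since O(n) grows faster than O(log² n), g(n) dominates.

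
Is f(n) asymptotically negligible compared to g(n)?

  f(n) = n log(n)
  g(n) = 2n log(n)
False

f(n) = n log(n) is O(n log n), and g(n) = 2n log(n) is O(n log n).
Since they have the same growth rate, f(n) = o(g(n)) is false.
(f = o(g) requires f to grow strictly slower, not equal.)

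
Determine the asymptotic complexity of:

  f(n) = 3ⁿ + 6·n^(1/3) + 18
O(3ⁿ)

The dominant term in 3ⁿ + 6·n^(1/3) + 18 is 3ⁿ, which is Θ(3ⁿ).
Lower-order terms (6·n^(1/3), 18) are asymptotically negligible.
Constants are absorbed, so the tightest bound is O(3ⁿ).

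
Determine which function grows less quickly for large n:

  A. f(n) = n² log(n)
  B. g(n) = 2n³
A

f(n) = n² log(n) is O(n² log n), while g(n) = 2n³ is O(n³).
Since O(n² log n) grows slower than O(n³), f(n) is dominated.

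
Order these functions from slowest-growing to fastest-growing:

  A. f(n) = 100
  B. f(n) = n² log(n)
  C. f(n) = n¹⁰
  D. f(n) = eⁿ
A < B < C < D

Comparing growth rates:
A = 100 is O(1)
B = n² log(n) is O(n² log n)
C = n¹⁰ is O(n¹⁰)
D = eⁿ is O(eⁿ)

Therefore, the order from slowest to fastest is: A < B < C < D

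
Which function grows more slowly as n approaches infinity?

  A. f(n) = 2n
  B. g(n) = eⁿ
A

f(n) = 2n is O(n), while g(n) = eⁿ is O(eⁿ).
Since O(n) grows slower than O(eⁿ), f(n) is dominated.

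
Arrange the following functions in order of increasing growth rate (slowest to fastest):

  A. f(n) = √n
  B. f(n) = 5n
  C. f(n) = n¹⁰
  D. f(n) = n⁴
A < B < D < C

Comparing growth rates:
A = √n is O(√n)
B = 5n is O(n)
D = n⁴ is O(n⁴)
C = n¹⁰ is O(n¹⁰)

Therefore, the order from slowest to fastest is: A < B < D < C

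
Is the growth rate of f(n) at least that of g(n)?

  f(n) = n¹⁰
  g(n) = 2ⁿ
False

f(n) = n¹⁰ is O(n¹⁰), and g(n) = 2ⁿ is O(2ⁿ).
Since O(n¹⁰) grows slower than O(2ⁿ), f(n) = Ω(g(n)) is false.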